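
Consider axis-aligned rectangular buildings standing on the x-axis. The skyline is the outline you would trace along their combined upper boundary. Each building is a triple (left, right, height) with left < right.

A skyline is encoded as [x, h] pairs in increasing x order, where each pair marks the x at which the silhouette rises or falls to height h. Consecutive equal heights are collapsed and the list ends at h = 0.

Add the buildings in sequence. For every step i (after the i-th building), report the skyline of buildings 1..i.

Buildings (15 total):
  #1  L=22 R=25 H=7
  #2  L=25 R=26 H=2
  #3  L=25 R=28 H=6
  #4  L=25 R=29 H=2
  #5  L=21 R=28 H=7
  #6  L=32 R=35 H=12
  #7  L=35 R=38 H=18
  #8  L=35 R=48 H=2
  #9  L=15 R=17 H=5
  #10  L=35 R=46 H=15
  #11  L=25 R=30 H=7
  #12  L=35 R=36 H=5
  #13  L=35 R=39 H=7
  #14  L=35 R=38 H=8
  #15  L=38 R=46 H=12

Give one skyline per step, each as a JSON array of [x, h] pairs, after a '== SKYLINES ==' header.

== SKYLINES ==
[[22,7],[25,0]]
[[22,7],[25,2],[26,0]]
[[22,7],[25,6],[28,0]]
[[22,7],[25,6],[28,2],[29,0]]
[[21,7],[28,2],[29,0]]
[[21,7],[28,2],[29,0],[32,12],[35,0]]
[[21,7],[28,2],[29,0],[32,12],[35,18],[38,0]]
[[21,7],[28,2],[29,0],[32,12],[35,18],[38,2],[48,0]]
[[15,5],[17,0],[21,7],[28,2],[29,0],[32,12],[35,18],[38,2],[48,0]]
[[15,5],[17,0],[21,7],[28,2],[29,0],[32,12],[35,18],[38,15],[46,2],[48,0]]
[[15,5],[17,0],[21,7],[30,0],[32,12],[35,18],[38,15],[46,2],[48,0]]
[[15,5],[17,0],[21,7],[30,0],[32,12],[35,18],[38,15],[46,2],[48,0]]
[[15,5],[17,0],[21,7],[30,0],[32,12],[35,18],[38,15],[46,2],[48,0]]
[[15,5],[17,0],[21,7],[30,0],[32,12],[35,18],[38,15],[46,2],[48,0]]
[[15,5],[17,0],[21,7],[30,0],[32,12],[35,18],[38,15],[46,2],[48,0]]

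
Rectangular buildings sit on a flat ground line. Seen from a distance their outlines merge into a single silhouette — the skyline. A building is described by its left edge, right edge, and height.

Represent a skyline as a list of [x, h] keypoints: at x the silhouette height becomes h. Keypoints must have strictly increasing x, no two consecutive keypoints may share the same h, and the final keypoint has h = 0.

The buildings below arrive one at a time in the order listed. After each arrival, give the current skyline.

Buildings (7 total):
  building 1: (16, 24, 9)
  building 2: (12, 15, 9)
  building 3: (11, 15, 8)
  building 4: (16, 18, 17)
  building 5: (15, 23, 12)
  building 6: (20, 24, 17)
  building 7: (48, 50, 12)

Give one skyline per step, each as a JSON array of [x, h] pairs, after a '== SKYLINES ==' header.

== SKYLINES ==
[[16,9],[24,0]]
[[12,9],[15,0],[16,9],[24,0]]
[[11,8],[12,9],[15,0],[16,9],[24,0]]
[[11,8],[12,9],[15,0],[16,17],[18,9],[24,0]]
[[11,8],[12,9],[15,12],[16,17],[18,12],[23,9],[24,0]]
[[11,8],[12,9],[15,12],[16,17],[18,12],[20,17],[24,0]]
[[11,8],[12,9],[15,12],[16,17],[18,12],[20,17],[24,0],[48,12],[50,0]]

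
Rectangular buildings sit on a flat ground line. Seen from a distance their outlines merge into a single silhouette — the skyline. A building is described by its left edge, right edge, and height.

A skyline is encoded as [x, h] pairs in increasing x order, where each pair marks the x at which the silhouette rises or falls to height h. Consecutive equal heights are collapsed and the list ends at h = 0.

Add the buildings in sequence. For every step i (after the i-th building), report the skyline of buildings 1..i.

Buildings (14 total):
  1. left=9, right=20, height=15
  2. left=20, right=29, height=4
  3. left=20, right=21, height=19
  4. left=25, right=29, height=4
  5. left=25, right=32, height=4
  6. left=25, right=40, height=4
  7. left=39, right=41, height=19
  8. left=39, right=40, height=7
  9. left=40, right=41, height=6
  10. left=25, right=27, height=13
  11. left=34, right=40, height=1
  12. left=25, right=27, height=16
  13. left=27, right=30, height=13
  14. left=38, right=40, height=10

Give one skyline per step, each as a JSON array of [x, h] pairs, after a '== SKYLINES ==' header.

== SKYLINES ==
[[9,15],[20,0]]
[[9,15],[20,4],[29,0]]
[[9,15],[20,19],[21,4],[29,0]]
[[9,15],[20,19],[21,4],[29,0]]
[[9,15],[20,19],[21,4],[32,0]]
[[9,15],[20,19],[21,4],[40,0]]
[[9,15],[20,19],[21,4],[39,19],[41,0]]
[[9,15],[20,19],[21,4],[39,19],[41,0]]
[[9,15],[20,19],[21,4],[39,19],[41,0]]
[[9,15],[20,19],[21,4],[25,13],[27,4],[39,19],[41,0]]
[[9,15],[20,19],[21,4],[25,13],[27,4],[39,19],[41,0]]
[[9,15],[20,19],[21,4],[25,16],[27,4],[39,19],[41,0]]
[[9,15],[20,19],[21,4],[25,16],[27,13],[30,4],[39,19],[41,0]]
[[9,15],[20,19],[21,4],[25,16],[27,13],[30,4],[38,10],[39,19],[41,0]]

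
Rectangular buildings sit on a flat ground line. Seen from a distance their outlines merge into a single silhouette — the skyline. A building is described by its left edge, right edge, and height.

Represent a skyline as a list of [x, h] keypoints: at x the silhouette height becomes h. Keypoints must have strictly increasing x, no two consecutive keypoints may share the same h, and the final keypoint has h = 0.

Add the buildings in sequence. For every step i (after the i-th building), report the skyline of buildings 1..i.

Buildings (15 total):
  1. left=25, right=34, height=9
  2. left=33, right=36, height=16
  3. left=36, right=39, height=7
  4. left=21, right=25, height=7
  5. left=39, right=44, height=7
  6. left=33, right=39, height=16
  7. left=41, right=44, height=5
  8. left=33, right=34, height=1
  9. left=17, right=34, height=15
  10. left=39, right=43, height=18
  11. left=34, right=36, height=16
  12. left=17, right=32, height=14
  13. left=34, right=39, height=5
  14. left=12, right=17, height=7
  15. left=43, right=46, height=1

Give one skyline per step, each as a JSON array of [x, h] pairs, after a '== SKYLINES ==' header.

== SKYLINES ==
[[25,9],[34,0]]
[[25,9],[33,16],[36,0]]
[[25,9],[33,16],[36,7],[39,0]]
[[21,7],[25,9],[33,16],[36,7],[39,0]]
[[21,7],[25,9],[33,16],[36,7],[44,0]]
[[21,7],[25,9],[33,16],[39,7],[44,0]]
[[21,7],[25,9],[33,16],[39,7],[44,0]]
[[21,7],[25,9],[33,16],[39,7],[44,0]]
[[17,15],[33,16],[39,7],[44,0]]
[[17,15],[33,16],[39,18],[43,7],[44,0]]
[[17,15],[33,16],[39,18],[43,7],[44,0]]
[[17,15],[33,16],[39,18],[43,7],[44,0]]
[[17,15],[33,16],[39,18],[43,7],[44,0]]
[[12,7],[17,15],[33,16],[39,18],[43,7],[44,0]]
[[12,7],[17,15],[33,16],[39,18],[43,7],[44,1],[46,0]]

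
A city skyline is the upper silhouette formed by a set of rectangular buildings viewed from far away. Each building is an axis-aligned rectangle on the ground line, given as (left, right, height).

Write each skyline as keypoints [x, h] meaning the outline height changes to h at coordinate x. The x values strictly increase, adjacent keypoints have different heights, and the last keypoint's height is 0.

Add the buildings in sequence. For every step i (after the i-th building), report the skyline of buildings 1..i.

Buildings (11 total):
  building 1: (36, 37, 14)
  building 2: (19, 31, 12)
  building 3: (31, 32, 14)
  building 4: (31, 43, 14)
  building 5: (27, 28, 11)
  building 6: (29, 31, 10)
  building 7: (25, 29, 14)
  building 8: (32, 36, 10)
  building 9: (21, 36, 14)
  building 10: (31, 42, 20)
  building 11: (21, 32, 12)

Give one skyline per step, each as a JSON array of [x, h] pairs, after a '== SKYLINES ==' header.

== SKYLINES ==
[[36,14],[37,0]]
[[19,12],[31,0],[36,14],[37,0]]
[[19,12],[31,14],[32,0],[36,14],[37,0]]
[[19,12],[31,14],[43,0]]
[[19,12],[31,14],[43,0]]
[[19,12],[31,14],[43,0]]
[[19,12],[25,14],[29,12],[31,14],[43,0]]
[[19,12],[25,14],[29,12],[31,14],[43,0]]
[[19,12],[21,14],[43,0]]
[[19,12],[21,14],[31,20],[42,14],[43,0]]
[[19,12],[21,14],[31,20],[42,14],[43,0]]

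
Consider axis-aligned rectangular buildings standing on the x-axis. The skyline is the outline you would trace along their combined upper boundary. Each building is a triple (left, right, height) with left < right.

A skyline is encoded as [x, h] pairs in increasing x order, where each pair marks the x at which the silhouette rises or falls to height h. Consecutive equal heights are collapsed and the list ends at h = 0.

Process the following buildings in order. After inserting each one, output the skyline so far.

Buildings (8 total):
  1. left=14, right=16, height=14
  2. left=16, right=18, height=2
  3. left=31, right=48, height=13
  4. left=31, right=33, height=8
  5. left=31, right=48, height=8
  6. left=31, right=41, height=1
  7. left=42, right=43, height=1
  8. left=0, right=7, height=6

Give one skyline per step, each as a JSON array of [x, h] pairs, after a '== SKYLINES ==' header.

== SKYLINES ==
[[14,14],[16,0]]
[[14,14],[16,2],[18,0]]
[[14,14],[16,2],[18,0],[31,13],[48,0]]
[[14,14],[16,2],[18,0],[31,13],[48,0]]
[[14,14],[16,2],[18,0],[31,13],[48,0]]
[[14,14],[16,2],[18,0],[31,13],[48,0]]
[[14,14],[16,2],[18,0],[31,13],[48,0]]
[[0,6],[7,0],[14,14],[16,2],[18,0],[31,13],[48,0]]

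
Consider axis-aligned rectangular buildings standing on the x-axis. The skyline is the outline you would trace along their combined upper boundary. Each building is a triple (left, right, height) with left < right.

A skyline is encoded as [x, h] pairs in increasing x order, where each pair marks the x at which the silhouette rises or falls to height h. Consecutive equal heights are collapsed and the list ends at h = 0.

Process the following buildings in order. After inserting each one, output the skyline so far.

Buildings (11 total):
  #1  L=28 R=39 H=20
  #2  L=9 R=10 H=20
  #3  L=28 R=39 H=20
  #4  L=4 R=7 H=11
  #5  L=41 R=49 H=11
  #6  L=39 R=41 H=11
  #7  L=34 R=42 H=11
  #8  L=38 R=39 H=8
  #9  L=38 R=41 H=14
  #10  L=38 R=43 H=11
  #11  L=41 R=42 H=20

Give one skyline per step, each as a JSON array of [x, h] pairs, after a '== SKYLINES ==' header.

== SKYLINES ==
[[28,20],[39,0]]
[[9,20],[10,0],[28,20],[39,0]]
[[9,20],[10,0],[28,20],[39,0]]
[[4,11],[7,0],[9,20],[10,0],[28,20],[39,0]]
[[4,11],[7,0],[9,20],[10,0],[28,20],[39,0],[41,11],[49,0]]
[[4,11],[7,0],[9,20],[10,0],[28,20],[39,11],[49,0]]
[[4,11],[7,0],[9,20],[10,0],[28,20],[39,11],[49,0]]
[[4,11],[7,0],[9,20],[10,0],[28,20],[39,11],[49,0]]
[[4,11],[7,0],[9,20],[10,0],[28,20],[39,14],[41,11],[49,0]]
[[4,11],[7,0],[9,20],[10,0],[28,20],[39,14],[41,11],[49,0]]
[[4,11],[7,0],[9,20],[10,0],[28,20],[39,14],[41,20],[42,11],[49,0]]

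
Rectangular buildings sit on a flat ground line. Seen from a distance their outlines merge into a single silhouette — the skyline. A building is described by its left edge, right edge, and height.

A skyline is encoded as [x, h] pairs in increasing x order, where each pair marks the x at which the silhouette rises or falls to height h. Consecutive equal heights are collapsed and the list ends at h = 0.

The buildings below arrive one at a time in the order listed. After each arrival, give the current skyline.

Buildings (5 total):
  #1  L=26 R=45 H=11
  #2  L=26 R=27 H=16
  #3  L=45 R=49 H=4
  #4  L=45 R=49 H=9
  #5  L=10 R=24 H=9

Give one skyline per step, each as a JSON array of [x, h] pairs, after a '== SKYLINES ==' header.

== SKYLINES ==
[[26,11],[45,0]]
[[26,16],[27,11],[45,0]]
[[26,16],[27,11],[45,4],[49,0]]
[[26,16],[27,11],[45,9],[49,0]]
[[10,9],[24,0],[26,16],[27,11],[45,9],[49,0]]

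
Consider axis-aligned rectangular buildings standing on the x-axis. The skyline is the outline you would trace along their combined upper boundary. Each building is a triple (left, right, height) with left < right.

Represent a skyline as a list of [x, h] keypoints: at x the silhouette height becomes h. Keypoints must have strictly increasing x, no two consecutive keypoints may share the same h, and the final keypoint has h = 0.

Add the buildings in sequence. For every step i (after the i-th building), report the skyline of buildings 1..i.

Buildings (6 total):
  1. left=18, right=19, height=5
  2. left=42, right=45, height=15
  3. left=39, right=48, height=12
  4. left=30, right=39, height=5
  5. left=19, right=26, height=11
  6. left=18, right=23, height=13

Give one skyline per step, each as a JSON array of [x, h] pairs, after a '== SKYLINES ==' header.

== SKYLINES ==
[[18,5],[19,0]]
[[18,5],[19,0],[42,15],[45,0]]
[[18,5],[19,0],[39,12],[42,15],[45,12],[48,0]]
[[18,5],[19,0],[30,5],[39,12],[42,15],[45,12],[48,0]]
[[18,5],[19,11],[26,0],[30,5],[39,12],[42,15],[45,12],[48,0]]
[[18,13],[23,11],[26,0],[30,5],[39,12],[42,15],[45,12],[48,0]]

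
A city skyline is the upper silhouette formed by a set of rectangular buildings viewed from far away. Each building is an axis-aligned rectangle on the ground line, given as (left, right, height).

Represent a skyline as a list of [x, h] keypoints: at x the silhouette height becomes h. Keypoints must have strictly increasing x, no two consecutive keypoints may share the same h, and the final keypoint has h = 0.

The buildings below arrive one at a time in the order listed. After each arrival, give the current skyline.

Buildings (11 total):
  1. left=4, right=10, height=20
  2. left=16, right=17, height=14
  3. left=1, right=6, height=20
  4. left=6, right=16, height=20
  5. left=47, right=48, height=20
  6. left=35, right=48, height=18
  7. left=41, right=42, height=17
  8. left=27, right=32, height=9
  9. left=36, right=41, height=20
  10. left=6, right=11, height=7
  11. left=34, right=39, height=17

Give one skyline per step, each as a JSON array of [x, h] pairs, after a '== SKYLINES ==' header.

== SKYLINES ==
[[4,20],[10,0]]
[[4,20],[10,0],[16,14],[17,0]]
[[1,20],[10,0],[16,14],[17,0]]
[[1,20],[16,14],[17,0]]
[[1,20],[16,14],[17,0],[47,20],[48,0]]
[[1,20],[16,14],[17,0],[35,18],[47,20],[48,0]]
[[1,20],[16,14],[17,0],[35,18],[47,20],[48,0]]
[[1,20],[16,14],[17,0],[27,9],[32,0],[35,18],[47,20],[48,0]]
[[1,20],[16,14],[17,0],[27,9],[32,0],[35,18],[36,20],[41,18],[47,20],[48,0]]
[[1,20],[16,14],[17,0],[27,9],[32,0],[35,18],[36,20],[41,18],[47,20],[48,0]]
[[1,20],[16,14],[17,0],[27,9],[32,0],[34,17],[35,18],[36,20],[41,18],[47,20],[48,0]]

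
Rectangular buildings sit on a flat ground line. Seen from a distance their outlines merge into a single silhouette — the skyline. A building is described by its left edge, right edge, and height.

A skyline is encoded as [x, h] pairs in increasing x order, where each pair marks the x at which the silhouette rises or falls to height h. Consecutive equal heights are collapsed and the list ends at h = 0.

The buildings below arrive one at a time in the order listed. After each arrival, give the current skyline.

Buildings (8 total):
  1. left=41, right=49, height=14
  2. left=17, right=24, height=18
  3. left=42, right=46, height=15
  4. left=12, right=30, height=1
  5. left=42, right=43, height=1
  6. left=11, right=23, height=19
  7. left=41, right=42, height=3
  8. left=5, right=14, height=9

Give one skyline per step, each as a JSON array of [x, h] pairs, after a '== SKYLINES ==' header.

== SKYLINES ==
[[41,14],[49,0]]
[[17,18],[24,0],[41,14],[49,0]]
[[17,18],[24,0],[41,14],[42,15],[46,14],[49,0]]
[[12,1],[17,18],[24,1],[30,0],[41,14],[42,15],[46,14],[49,0]]
[[12,1],[17,18],[24,1],[30,0],[41,14],[42,15],[46,14],[49,0]]
[[11,19],[23,18],[24,1],[30,0],[41,14],[42,15],[46,14],[49,0]]
[[11,19],[23,18],[24,1],[30,0],[41,14],[42,15],[46,14],[49,0]]
[[5,9],[11,19],[23,18],[24,1],[30,0],[41,14],[42,15],[46,14],[49,0]]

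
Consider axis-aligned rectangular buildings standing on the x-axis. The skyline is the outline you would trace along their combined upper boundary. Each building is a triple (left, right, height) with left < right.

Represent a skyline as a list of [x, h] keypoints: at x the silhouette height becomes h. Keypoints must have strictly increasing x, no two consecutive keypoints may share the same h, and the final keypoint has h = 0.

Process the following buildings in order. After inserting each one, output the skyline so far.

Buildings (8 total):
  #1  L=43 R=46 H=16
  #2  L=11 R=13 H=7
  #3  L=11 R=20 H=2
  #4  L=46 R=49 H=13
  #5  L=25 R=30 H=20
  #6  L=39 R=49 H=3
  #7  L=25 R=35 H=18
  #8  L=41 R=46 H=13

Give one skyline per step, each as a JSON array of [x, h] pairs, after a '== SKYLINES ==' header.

== SKYLINES ==
[[43,16],[46,0]]
[[11,7],[13,0],[43,16],[46,0]]
[[11,7],[13,2],[20,0],[43,16],[46,0]]
[[11,7],[13,2],[20,0],[43,16],[46,13],[49,0]]
[[11,7],[13,2],[20,0],[25,20],[30,0],[43,16],[46,13],[49,0]]
[[11,7],[13,2],[20,0],[25,20],[30,0],[39,3],[43,16],[46,13],[49,0]]
[[11,7],[13,2],[20,0],[25,20],[30,18],[35,0],[39,3],[43,16],[46,13],[49,0]]
[[11,7],[13,2],[20,0],[25,20],[30,18],[35,0],[39,3],[41,13],[43,16],[46,13],[49,0]]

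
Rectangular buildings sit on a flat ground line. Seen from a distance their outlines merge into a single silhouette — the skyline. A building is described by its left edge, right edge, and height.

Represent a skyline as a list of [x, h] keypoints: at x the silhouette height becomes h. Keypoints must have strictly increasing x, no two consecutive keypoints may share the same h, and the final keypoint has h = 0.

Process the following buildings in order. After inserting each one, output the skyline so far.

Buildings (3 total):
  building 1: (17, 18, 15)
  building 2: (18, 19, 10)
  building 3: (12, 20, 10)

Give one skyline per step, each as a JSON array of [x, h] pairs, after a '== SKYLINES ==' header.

== SKYLINES ==
[[17,15],[18,0]]
[[17,15],[18,10],[19,0]]
[[12,10],[17,15],[18,10],[20,0]]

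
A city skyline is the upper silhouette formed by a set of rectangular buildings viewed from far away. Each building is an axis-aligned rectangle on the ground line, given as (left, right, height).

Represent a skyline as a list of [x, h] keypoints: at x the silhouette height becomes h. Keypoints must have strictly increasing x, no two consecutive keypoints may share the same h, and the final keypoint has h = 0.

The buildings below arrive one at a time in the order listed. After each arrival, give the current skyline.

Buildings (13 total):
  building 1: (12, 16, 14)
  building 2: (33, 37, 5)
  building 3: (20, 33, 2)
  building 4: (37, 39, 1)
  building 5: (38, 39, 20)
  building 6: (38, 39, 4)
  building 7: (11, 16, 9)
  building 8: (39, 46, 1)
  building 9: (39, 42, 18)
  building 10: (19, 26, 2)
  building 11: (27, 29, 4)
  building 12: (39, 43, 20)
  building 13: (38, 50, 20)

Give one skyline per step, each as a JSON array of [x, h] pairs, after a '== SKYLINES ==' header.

== SKYLINES ==
[[12,14],[16,0]]
[[12,14],[16,0],[33,5],[37,0]]
[[12,14],[16,0],[20,2],[33,5],[37,0]]
[[12,14],[16,0],[20,2],[33,5],[37,1],[39,0]]
[[12,14],[16,0],[20,2],[33,5],[37,1],[38,20],[39,0]]
[[12,14],[16,0],[20,2],[33,5],[37,1],[38,20],[39,0]]
[[11,9],[12,14],[16,0],[20,2],[33,5],[37,1],[38,20],[39,0]]
[[11,9],[12,14],[16,0],[20,2],[33,5],[37,1],[38,20],[39,1],[46,0]]
[[11,9],[12,14],[16,0],[20,2],[33,5],[37,1],[38,20],[39,18],[42,1],[46,0]]
[[11,9],[12,14],[16,0],[19,2],[33,5],[37,1],[38,20],[39,18],[42,1],[46,0]]
[[11,9],[12,14],[16,0],[19,2],[27,4],[29,2],[33,5],[37,1],[38,20],[39,18],[42,1],[46,0]]
[[11,9],[12,14],[16,0],[19,2],[27,4],[29,2],[33,5],[37,1],[38,20],[43,1],[46,0]]
[[11,9],[12,14],[16,0],[19,2],[27,4],[29,2],[33,5],[37,1],[38,20],[50,0]]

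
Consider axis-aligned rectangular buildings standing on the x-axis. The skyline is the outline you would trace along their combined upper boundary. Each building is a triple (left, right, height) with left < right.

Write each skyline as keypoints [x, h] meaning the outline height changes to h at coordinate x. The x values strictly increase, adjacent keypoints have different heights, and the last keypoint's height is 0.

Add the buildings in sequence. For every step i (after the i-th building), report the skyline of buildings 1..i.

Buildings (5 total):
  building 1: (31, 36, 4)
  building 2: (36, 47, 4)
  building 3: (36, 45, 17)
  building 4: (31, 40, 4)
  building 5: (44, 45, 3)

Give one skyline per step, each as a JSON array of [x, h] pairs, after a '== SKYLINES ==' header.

== SKYLINES ==
[[31,4],[36,0]]
[[31,4],[47,0]]
[[31,4],[36,17],[45,4],[47,0]]
[[31,4],[36,17],[45,4],[47,0]]
[[31,4],[36,17],[45,4],[47,0]]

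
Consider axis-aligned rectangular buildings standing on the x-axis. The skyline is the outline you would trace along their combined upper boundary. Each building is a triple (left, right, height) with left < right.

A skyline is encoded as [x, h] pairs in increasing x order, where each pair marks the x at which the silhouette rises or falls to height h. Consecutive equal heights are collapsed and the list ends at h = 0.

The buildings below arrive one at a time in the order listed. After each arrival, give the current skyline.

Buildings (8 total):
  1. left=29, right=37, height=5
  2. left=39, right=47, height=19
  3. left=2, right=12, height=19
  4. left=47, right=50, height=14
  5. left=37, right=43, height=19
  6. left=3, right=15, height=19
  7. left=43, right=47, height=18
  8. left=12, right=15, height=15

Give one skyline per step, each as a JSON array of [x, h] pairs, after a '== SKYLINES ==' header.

== SKYLINES ==
[[29,5],[37,0]]
[[29,5],[37,0],[39,19],[47,0]]
[[2,19],[12,0],[29,5],[37,0],[39,19],[47,0]]
[[2,19],[12,0],[29,5],[37,0],[39,19],[47,14],[50,0]]
[[2,19],[12,0],[29,5],[37,19],[47,14],[50,0]]
[[2,19],[15,0],[29,5],[37,19],[47,14],[50,0]]
[[2,19],[15,0],[29,5],[37,19],[47,14],[50,0]]
[[2,19],[15,0],[29,5],[37,19],[47,14],[50,0]]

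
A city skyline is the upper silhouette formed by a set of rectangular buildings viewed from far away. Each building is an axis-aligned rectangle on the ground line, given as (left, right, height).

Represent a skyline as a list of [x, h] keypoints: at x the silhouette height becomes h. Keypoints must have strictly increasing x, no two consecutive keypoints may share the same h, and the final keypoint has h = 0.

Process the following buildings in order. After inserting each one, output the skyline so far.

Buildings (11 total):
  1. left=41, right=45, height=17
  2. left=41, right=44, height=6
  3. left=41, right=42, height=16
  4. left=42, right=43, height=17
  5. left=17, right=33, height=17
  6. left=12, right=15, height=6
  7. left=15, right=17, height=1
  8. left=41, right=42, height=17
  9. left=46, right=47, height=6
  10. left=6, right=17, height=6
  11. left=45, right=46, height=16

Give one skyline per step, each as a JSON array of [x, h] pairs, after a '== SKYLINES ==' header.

== SKYLINES ==
[[41,17],[45,0]]
[[41,17],[45,0]]
[[41,17],[45,0]]
[[41,17],[45,0]]
[[17,17],[33,0],[41,17],[45,0]]
[[12,6],[15,0],[17,17],[33,0],[41,17],[45,0]]
[[12,6],[15,1],[17,17],[33,0],[41,17],[45,0]]
[[12,6],[15,1],[17,17],[33,0],[41,17],[45,0]]
[[12,6],[15,1],[17,17],[33,0],[41,17],[45,0],[46,6],[47,0]]
[[6,6],[17,17],[33,0],[41,17],[45,0],[46,6],[47,0]]
[[6,6],[17,17],[33,0],[41,17],[45,16],[46,6],[47,0]]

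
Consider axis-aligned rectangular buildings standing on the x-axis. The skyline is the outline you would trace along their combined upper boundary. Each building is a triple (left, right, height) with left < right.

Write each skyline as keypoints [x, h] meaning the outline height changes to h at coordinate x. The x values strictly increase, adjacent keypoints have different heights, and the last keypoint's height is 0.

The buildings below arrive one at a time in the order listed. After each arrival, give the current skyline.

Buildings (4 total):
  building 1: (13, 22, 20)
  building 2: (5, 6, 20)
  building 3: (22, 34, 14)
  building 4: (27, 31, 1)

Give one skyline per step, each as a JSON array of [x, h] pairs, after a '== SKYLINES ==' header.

== SKYLINES ==
[[13,20],[22,0]]
[[5,20],[6,0],[13,20],[22,0]]
[[5,20],[6,0],[13,20],[22,14],[34,0]]
[[5,20],[6,0],[13,20],[22,14],[34,0]]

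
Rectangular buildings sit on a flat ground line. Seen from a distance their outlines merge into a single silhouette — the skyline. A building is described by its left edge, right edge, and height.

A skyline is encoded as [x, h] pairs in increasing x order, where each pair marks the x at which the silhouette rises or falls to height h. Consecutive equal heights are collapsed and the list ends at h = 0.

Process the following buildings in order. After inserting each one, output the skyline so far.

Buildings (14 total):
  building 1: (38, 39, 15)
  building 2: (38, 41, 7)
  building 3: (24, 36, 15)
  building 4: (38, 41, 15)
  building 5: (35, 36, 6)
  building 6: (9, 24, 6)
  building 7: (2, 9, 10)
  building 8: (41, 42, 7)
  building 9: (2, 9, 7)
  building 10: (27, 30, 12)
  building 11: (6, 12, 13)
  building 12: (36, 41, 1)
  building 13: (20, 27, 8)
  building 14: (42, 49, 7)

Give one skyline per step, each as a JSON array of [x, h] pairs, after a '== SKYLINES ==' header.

== SKYLINES ==
[[38,15],[39,0]]
[[38,15],[39,7],[41,0]]
[[24,15],[36,0],[38,15],[39,7],[41,0]]
[[24,15],[36,0],[38,15],[41,0]]
[[24,15],[36,0],[38,15],[41,0]]
[[9,6],[24,15],[36,0],[38,15],[41,0]]
[[2,10],[9,6],[24,15],[36,0],[38,15],[41,0]]
[[2,10],[9,6],[24,15],[36,0],[38,15],[41,7],[42,0]]
[[2,10],[9,6],[24,15],[36,0],[38,15],[41,7],[42,0]]
[[2,10],[9,6],[24,15],[36,0],[38,15],[41,7],[42,0]]
[[2,10],[6,13],[12,6],[24,15],[36,0],[38,15],[41,7],[42,0]]
[[2,10],[6,13],[12,6],[24,15],[36,1],[38,15],[41,7],[42,0]]
[[2,10],[6,13],[12,6],[20,8],[24,15],[36,1],[38,15],[41,7],[42,0]]
[[2,10],[6,13],[12,6],[20,8],[24,15],[36,1],[38,15],[41,7],[49,0]]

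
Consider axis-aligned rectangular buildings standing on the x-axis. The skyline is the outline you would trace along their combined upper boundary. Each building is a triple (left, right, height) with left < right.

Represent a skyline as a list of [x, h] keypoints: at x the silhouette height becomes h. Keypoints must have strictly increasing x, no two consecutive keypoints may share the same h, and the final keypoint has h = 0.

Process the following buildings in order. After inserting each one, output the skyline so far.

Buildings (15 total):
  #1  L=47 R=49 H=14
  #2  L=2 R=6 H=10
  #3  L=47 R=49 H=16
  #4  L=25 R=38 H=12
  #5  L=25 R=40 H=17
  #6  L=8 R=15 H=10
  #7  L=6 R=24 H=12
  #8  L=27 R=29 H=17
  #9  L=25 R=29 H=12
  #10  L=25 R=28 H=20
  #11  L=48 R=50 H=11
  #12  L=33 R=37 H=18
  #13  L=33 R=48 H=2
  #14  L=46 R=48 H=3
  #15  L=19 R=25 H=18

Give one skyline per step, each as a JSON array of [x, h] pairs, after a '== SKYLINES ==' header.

== SKYLINES ==
[[47,14],[49,0]]
[[2,10],[6,0],[47,14],[49,0]]
[[2,10],[6,0],[47,16],[49,0]]
[[2,10],[6,0],[25,12],[38,0],[47,16],[49,0]]
[[2,10],[6,0],[25,17],[40,0],[47,16],[49,0]]
[[2,10],[6,0],[8,10],[15,0],[25,17],[40,0],[47,16],[49,0]]
[[2,10],[6,12],[24,0],[25,17],[40,0],[47,16],[49,0]]
[[2,10],[6,12],[24,0],[25,17],[40,0],[47,16],[49,0]]
[[2,10],[6,12],[24,0],[25,17],[40,0],[47,16],[49,0]]
[[2,10],[6,12],[24,0],[25,20],[28,17],[40,0],[47,16],[49,0]]
[[2,10],[6,12],[24,0],[25,20],[28,17],[40,0],[47,16],[49,11],[50,0]]
[[2,10],[6,12],[24,0],[25,20],[28,17],[33,18],[37,17],[40,0],[47,16],[49,11],[50,0]]
[[2,10],[6,12],[24,0],[25,20],[28,17],[33,18],[37,17],[40,2],[47,16],[49,11],[50,0]]
[[2,10],[6,12],[24,0],[25,20],[28,17],[33,18],[37,17],[40,2],[46,3],[47,16],[49,11],[50,0]]
[[2,10],[6,12],[19,18],[25,20],[28,17],[33,18],[37,17],[40,2],[46,3],[47,16],[49,11],[50,0]]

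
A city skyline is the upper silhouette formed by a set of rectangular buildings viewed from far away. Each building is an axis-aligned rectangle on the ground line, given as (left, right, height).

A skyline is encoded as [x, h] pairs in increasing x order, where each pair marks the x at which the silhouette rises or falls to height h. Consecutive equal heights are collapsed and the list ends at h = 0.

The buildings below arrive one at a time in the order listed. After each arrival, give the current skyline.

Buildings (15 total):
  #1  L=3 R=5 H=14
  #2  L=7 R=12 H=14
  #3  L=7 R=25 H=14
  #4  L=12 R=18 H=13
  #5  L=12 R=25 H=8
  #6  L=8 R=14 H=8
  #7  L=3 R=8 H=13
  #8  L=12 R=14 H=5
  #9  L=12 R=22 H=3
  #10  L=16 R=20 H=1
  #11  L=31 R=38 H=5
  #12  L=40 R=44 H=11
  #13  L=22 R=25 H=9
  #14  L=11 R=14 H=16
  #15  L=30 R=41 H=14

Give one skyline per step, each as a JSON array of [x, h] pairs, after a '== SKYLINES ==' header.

== SKYLINES ==
[[3,14],[5,0]]
[[3,14],[5,0],[7,14],[12,0]]
[[3,14],[5,0],[7,14],[25,0]]
[[3,14],[5,0],[7,14],[25,0]]
[[3,14],[5,0],[7,14],[25,0]]
[[3,14],[5,0],[7,14],[25,0]]
[[3,14],[5,13],[7,14],[25,0]]
[[3,14],[5,13],[7,14],[25,0]]
[[3,14],[5,13],[7,14],[25,0]]
[[3,14],[5,13],[7,14],[25,0]]
[[3,14],[5,13],[7,14],[25,0],[31,5],[38,0]]
[[3,14],[5,13],[7,14],[25,0],[31,5],[38,0],[40,11],[44,0]]
[[3,14],[5,13],[7,14],[25,0],[31,5],[38,0],[40,11],[44,0]]
[[3,14],[5,13],[7,14],[11,16],[14,14],[25,0],[31,5],[38,0],[40,11],[44,0]]
[[3,14],[5,13],[7,14],[11,16],[14,14],[25,0],[30,14],[41,11],[44,0]]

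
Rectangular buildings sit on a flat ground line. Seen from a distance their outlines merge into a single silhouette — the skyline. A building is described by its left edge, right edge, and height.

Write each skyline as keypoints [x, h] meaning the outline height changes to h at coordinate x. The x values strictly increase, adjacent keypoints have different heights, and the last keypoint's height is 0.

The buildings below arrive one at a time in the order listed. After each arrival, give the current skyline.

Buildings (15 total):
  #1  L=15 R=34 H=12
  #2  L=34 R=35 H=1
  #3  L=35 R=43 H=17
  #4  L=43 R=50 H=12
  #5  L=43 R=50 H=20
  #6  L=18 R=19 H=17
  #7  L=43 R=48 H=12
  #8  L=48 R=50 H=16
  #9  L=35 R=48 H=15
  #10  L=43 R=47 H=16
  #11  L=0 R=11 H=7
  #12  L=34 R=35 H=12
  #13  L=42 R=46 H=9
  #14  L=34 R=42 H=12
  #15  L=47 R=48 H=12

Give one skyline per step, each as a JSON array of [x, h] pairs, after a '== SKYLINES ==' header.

== SKYLINES ==
[[15,12],[34,0]]
[[15,12],[34,1],[35,0]]
[[15,12],[34,1],[35,17],[43,0]]
[[15,12],[34,1],[35,17],[43,12],[50,0]]
[[15,12],[34,1],[35,17],[43,20],[50,0]]
[[15,12],[18,17],[19,12],[34,1],[35,17],[43,20],[50,0]]
[[15,12],[18,17],[19,12],[34,1],[35,17],[43,20],[50,0]]
[[15,12],[18,17],[19,12],[34,1],[35,17],[43,20],[50,0]]
[[15,12],[18,17],[19,12],[34,1],[35,17],[43,20],[50,0]]
[[15,12],[18,17],[19,12],[34,1],[35,17],[43,20],[50,0]]
[[0,7],[11,0],[15,12],[18,17],[19,12],[34,1],[35,17],[43,20],[50,0]]
[[0,7],[11,0],[15,12],[18,17],[19,12],[35,17],[43,20],[50,0]]
[[0,7],[11,0],[15,12],[18,17],[19,12],[35,17],[43,20],[50,0]]
[[0,7],[11,0],[15,12],[18,17],[19,12],[35,17],[43,20],[50,0]]
[[0,7],[11,0],[15,12],[18,17],[19,12],[35,17],[43,20],[50,0]]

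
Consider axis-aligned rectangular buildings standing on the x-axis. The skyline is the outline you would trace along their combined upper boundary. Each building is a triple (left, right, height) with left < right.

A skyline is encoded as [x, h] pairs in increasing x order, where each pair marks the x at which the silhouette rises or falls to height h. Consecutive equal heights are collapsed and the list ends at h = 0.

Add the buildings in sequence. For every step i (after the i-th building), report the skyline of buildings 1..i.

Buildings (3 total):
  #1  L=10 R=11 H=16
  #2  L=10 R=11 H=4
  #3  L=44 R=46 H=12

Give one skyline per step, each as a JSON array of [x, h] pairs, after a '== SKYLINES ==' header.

== SKYLINES ==
[[10,16],[11,0]]
[[10,16],[11,0]]
[[10,16],[11,0],[44,12],[46,0]]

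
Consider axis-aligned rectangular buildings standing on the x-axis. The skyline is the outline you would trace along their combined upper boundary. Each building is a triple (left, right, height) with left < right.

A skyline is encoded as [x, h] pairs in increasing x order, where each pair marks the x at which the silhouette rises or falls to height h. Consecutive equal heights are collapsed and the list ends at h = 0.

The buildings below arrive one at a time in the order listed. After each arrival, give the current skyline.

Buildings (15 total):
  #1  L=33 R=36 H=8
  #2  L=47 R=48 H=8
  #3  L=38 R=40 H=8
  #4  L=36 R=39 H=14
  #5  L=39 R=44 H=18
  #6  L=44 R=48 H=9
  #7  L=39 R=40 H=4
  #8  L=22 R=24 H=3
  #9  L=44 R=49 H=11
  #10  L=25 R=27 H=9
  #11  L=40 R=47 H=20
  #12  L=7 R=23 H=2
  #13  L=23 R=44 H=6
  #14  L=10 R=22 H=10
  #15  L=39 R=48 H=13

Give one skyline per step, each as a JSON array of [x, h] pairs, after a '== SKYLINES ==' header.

== SKYLINES ==
[[33,8],[36,0]]
[[33,8],[36,0],[47,8],[48,0]]
[[33,8],[36,0],[38,8],[40,0],[47,8],[48,0]]
[[33,8],[36,14],[39,8],[40,0],[47,8],[48,0]]
[[33,8],[36,14],[39,18],[44,0],[47,8],[48,0]]
[[33,8],[36,14],[39,18],[44,9],[48,0]]
[[33,8],[36,14],[39,18],[44,9],[48,0]]
[[22,3],[24,0],[33,8],[36,14],[39,18],[44,9],[48,0]]
[[22,3],[24,0],[33,8],[36,14],[39,18],[44,11],[49,0]]
[[22,3],[24,0],[25,9],[27,0],[33,8],[36,14],[39,18],[44,11],[49,0]]
[[22,3],[24,0],[25,9],[27,0],[33,8],[36,14],[39,18],[40,20],[47,11],[49,0]]
[[7,2],[22,3],[24,0],[25,9],[27,0],[33,8],[36,14],[39,18],[40,20],[47,11],[49,0]]
[[7,2],[22,3],[23,6],[25,9],[27,6],[33,8],[36,14],[39,18],[40,20],[47,11],[49,0]]
[[7,2],[10,10],[22,3],[23,6],[25,9],[27,6],[33,8],[36,14],[39,18],[40,20],[47,11],[49,0]]
[[7,2],[10,10],[22,3],[23,6],[25,9],[27,6],[33,8],[36,14],[39,18],[40,20],[47,13],[48,11],[49,0]]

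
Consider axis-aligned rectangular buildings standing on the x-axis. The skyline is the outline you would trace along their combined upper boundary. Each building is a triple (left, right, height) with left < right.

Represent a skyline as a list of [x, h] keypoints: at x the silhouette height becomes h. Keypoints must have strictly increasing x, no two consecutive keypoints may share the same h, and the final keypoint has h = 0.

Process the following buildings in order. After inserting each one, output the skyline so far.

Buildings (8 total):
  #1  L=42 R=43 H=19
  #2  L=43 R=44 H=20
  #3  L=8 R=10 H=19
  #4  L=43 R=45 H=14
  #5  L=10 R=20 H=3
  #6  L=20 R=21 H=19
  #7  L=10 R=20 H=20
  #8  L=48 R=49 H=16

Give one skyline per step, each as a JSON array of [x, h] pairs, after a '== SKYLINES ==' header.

== SKYLINES ==
[[42,19],[43,0]]
[[42,19],[43,20],[44,0]]
[[8,19],[10,0],[42,19],[43,20],[44,0]]
[[8,19],[10,0],[42,19],[43,20],[44,14],[45,0]]
[[8,19],[10,3],[20,0],[42,19],[43,20],[44,14],[45,0]]
[[8,19],[10,3],[20,19],[21,0],[42,19],[43,20],[44,14],[45,0]]
[[8,19],[10,20],[20,19],[21,0],[42,19],[43,20],[44,14],[45,0]]
[[8,19],[10,20],[20,19],[21,0],[42,19],[43,20],[44,14],[45,0],[48,16],[49,0]]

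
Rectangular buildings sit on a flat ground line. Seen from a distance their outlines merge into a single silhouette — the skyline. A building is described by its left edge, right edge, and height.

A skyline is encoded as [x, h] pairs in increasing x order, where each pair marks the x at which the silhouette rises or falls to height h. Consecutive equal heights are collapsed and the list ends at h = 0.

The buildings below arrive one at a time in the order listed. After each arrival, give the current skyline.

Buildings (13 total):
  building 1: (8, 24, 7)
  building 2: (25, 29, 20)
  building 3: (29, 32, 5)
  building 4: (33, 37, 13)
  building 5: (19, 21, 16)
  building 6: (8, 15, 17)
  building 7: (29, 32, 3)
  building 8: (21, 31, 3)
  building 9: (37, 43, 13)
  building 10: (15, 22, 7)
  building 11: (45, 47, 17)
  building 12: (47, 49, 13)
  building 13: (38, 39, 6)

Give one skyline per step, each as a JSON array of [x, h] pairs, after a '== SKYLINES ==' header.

== SKYLINES ==
[[8,7],[24,0]]
[[8,7],[24,0],[25,20],[29,0]]
[[8,7],[24,0],[25,20],[29,5],[32,0]]
[[8,7],[24,0],[25,20],[29,5],[32,0],[33,13],[37,0]]
[[8,7],[19,16],[21,7],[24,0],[25,20],[29,5],[32,0],[33,13],[37,0]]
[[8,17],[15,7],[19,16],[21,7],[24,0],[25,20],[29,5],[32,0],[33,13],[37,0]]
[[8,17],[15,7],[19,16],[21,7],[24,0],[25,20],[29,5],[32,0],[33,13],[37,0]]
[[8,17],[15,7],[19,16],[21,7],[24,3],[25,20],[29,5],[32,0],[33,13],[37,0]]
[[8,17],[15,7],[19,16],[21,7],[24,3],[25,20],[29,5],[32,0],[33,13],[43,0]]
[[8,17],[15,7],[19,16],[21,7],[24,3],[25,20],[29,5],[32,0],[33,13],[43,0]]
[[8,17],[15,7],[19,16],[21,7],[24,3],[25,20],[29,5],[32,0],[33,13],[43,0],[45,17],[47,0]]
[[8,17],[15,7],[19,16],[21,7],[24,3],[25,20],[29,5],[32,0],[33,13],[43,0],[45,17],[47,13],[49,0]]
[[8,17],[15,7],[19,16],[21,7],[24,3],[25,20],[29,5],[32,0],[33,13],[43,0],[45,17],[47,13],[49,0]]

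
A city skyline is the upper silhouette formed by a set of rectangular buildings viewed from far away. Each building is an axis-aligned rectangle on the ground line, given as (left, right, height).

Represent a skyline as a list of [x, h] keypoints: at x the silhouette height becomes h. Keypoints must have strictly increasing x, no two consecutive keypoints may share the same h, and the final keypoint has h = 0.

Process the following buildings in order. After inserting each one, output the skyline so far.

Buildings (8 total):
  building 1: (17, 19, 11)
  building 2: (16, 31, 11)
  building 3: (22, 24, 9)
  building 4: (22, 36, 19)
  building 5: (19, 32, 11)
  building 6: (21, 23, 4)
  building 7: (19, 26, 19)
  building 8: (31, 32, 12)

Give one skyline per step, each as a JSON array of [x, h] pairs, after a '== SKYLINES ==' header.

== SKYLINES ==
[[17,11],[19,0]]
[[16,11],[31,0]]
[[16,11],[31,0]]
[[16,11],[22,19],[36,0]]
[[16,11],[22,19],[36,0]]
[[16,11],[22,19],[36,0]]
[[16,11],[19,19],[36,0]]
[[16,11],[19,19],[36,0]]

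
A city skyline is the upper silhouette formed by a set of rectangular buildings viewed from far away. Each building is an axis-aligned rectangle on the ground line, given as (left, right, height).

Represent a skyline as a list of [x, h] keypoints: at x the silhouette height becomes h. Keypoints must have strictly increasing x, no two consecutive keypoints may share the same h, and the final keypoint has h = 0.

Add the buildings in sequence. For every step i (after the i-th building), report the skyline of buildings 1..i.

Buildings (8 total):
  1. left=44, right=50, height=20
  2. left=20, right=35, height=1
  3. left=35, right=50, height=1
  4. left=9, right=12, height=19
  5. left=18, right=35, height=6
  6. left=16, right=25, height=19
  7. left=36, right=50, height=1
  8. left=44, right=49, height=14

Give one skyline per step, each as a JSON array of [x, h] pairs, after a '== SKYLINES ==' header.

== SKYLINES ==
[[44,20],[50,0]]
[[20,1],[35,0],[44,20],[50,0]]
[[20,1],[44,20],[50,0]]
[[9,19],[12,0],[20,1],[44,20],[50,0]]
[[9,19],[12,0],[18,6],[35,1],[44,20],[50,0]]
[[9,19],[12,0],[16,19],[25,6],[35,1],[44,20],[50,0]]
[[9,19],[12,0],[16,19],[25,6],[35,1],[44,20],[50,0]]
[[9,19],[12,0],[16,19],[25,6],[35,1],[44,20],[50,0]]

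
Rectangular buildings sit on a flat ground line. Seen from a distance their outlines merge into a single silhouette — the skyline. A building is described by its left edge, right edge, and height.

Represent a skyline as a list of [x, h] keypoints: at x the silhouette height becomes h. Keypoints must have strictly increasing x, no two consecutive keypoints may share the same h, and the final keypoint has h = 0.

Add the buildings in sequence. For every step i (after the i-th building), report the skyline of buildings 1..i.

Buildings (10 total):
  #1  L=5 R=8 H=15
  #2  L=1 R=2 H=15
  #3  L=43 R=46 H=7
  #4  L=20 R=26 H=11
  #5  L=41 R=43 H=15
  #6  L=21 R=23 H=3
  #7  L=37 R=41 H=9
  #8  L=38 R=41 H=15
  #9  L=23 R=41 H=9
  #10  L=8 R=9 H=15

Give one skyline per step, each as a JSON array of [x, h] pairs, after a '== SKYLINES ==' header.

== SKYLINES ==
[[5,15],[8,0]]
[[1,15],[2,0],[5,15],[8,0]]
[[1,15],[2,0],[5,15],[8,0],[43,7],[46,0]]
[[1,15],[2,0],[5,15],[8,0],[20,11],[26,0],[43,7],[46,0]]
[[1,15],[2,0],[5,15],[8,0],[20,11],[26,0],[41,15],[43,7],[46,0]]
[[1,15],[2,0],[5,15],[8,0],[20,11],[26,0],[41,15],[43,7],[46,0]]
[[1,15],[2,0],[5,15],[8,0],[20,11],[26,0],[37,9],[41,15],[43,7],[46,0]]
[[1,15],[2,0],[5,15],[8,0],[20,11],[26,0],[37,9],[38,15],[43,7],[46,0]]
[[1,15],[2,0],[5,15],[8,0],[20,11],[26,9],[38,15],[43,7],[46,0]]
[[1,15],[2,0],[5,15],[9,0],[20,11],[26,9],[38,15],[43,7],[46,0]]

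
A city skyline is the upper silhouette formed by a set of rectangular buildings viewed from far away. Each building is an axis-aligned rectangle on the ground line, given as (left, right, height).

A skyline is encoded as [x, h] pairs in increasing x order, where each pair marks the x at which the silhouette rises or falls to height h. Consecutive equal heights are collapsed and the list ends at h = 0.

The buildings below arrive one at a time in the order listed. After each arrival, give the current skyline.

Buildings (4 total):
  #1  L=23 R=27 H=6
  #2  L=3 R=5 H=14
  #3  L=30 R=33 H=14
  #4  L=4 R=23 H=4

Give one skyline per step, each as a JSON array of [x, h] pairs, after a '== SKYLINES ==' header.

== SKYLINES ==
[[23,6],[27,0]]
[[3,14],[5,0],[23,6],[27,0]]
[[3,14],[5,0],[23,6],[27,0],[30,14],[33,0]]
[[3,14],[5,4],[23,6],[27,0],[30,14],[33,0]]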